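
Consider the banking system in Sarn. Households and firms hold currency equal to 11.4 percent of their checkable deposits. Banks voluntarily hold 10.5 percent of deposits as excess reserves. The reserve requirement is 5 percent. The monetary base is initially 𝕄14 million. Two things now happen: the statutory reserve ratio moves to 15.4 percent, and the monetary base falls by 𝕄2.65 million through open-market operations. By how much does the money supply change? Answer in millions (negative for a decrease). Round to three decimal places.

-24.080 million

Before: m₁ = (1 + 0.114) / (0.05 + 0.105 + 0.114) ≈ 4.141264, MB₁ = 14, so M₁ = 4.141264 × 14 ≈ 57.9777 million.
After: m₂ = (1 + 0.114) / (0.154 + 0.105 + 0.114) ≈ 2.986595, MB₂ = 14 − 2.65 = 11.35, so M₂ = 2.986595 × 11.35 ≈ 33.8979 million.
ΔM = M₂ − M₁ = 33.8979 − 57.9777 = -24.0798 million.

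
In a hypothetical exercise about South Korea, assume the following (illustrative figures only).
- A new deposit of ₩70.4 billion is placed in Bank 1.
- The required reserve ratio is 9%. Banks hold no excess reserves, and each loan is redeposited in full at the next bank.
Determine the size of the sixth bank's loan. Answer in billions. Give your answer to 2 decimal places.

Each bank lends a fraction (1 − rr) = 0.9100 of the deposit it receives, so Bank 6 receives 70.4·0.9100^5 and lends 70.4·0.9100^6 ≈ 39.9780 billion.

₩39.98 billion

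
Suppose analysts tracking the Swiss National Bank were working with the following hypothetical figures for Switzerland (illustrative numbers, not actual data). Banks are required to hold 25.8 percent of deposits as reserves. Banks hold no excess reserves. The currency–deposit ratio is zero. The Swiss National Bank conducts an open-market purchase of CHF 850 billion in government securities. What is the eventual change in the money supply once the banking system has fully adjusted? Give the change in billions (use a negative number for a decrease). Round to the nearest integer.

The simple money multiplier is m = 1/rr = 1/0.258 ≈ 3.8760.
An open-market purchase increases the monetary base by 850 billion, so ΔM = m × ΔMB = 3.8760 × 850 = 3294.6 billion.

CHF 3295 billion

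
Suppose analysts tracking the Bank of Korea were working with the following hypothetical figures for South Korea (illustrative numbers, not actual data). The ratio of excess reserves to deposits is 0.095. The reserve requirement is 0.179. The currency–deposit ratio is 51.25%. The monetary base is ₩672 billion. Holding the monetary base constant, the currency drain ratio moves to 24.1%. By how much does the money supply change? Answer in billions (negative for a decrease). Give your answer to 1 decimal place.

₩327.0 billion

Initially m₁ = (1 + 0.5125) / (0.179 + 0.095 + 0.5125) ≈ 1.92308, so M₁ = 1.92308 × 672 ≈ 1292.3098 billion.
After the change m₂ = (1 + 0.241) / (0.179 + 0.095 + 0.241) ≈ 2.40971, so M₂ = 2.40971 × 672 ≈ 1619.3251 billion.
ΔM = M₂ − M₁ = 1619.3251 − 1292.3098 = 327.0153 billion.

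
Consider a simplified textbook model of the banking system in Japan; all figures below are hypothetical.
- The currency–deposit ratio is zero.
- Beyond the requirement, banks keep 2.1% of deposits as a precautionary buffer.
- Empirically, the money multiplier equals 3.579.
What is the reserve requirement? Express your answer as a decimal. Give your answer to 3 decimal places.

0.258

Using m = 3.579. Since m = (1 + c)/(c + rr + e), the denominator satisfies c + rr + e = (1 + c)/m = (1 + 0) / 3.579 ≈ 0.279408.
With c = 0 and e = 0.021, the reserve requirement is 0.279408 − 0 − 0.021 = 0.258408.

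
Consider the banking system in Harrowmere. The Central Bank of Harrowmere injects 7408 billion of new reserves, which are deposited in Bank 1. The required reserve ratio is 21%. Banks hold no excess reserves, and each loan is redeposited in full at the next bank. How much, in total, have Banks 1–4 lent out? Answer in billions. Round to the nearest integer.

Bank i lends (1 − rr)^i of the original deposit: Bank 1 lends 7408·0.7900 = 5852.3200, Bank 2 lends 7408·0.7900² = 4623.3328, and so on.
Summing a geometric series: total = 7408·[0.7900·(1 − 0.7900^4) / (1 − 0.7900)] ≈ 17013.5077 billion.

17014 billion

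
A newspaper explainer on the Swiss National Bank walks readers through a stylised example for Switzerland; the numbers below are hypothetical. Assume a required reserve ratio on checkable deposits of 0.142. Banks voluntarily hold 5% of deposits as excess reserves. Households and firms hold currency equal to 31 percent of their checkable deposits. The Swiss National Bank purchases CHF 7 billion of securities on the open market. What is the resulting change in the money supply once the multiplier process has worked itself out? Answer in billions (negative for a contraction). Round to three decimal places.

The money multiplier is m = (1 + c) / (rr + e + c) = (1 + 0.31) / (0.142 + 0.05 + 0.31) ≈ 2.60956.
The purchase adds 7 billion of base, so ΔM = m × ΔMB = 2.60956 × (+7) ≈ 18.2669 billion.

CHF 18.267 billion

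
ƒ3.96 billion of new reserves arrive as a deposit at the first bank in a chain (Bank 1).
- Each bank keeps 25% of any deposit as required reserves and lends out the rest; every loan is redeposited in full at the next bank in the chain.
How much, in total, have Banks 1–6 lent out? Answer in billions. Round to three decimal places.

Bank i lends (1 − rr)^i of the original deposit: Bank 1 lends 3.96·0.7500 = 2.9700, Bank 2 lends 3.96·0.7500² = 2.2275, and so on.
Summing a geometric series: total = 3.96·[0.7500·(1 − 0.7500^6) / (1 − 0.7500)] ≈ 9.7656 billion.

ƒ9.766 billion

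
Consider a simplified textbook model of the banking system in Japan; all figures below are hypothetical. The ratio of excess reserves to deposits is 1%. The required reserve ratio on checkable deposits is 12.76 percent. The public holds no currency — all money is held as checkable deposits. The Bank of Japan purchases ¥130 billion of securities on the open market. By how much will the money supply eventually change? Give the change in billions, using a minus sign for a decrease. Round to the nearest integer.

The money multiplier is m = 1 / (rr + e) = 1 / (0.1276 + 0.01) ≈ 7.2674.
The purchase adds 130 billion of base, so ΔM = m × ΔMB = 7.2674 × (+130) = 944.762 billion.

¥945 billion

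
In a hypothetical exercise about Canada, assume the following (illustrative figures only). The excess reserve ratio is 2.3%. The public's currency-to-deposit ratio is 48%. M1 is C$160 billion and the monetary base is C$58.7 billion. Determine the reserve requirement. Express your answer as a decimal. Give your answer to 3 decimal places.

0.040

Using m = M/MB = 160/58.7 ≈ 2.725724. Since m = (1 + c)/(c + rr + e), the denominator satisfies c + rr + e = (1 + c)/m = (1 + 0.48) / 2.725724 ≈ 0.542975.
With c = 0.48 and e = 0.023, the reserve requirement is 0.542975 − 0.48 − 0.023 = 0.039975.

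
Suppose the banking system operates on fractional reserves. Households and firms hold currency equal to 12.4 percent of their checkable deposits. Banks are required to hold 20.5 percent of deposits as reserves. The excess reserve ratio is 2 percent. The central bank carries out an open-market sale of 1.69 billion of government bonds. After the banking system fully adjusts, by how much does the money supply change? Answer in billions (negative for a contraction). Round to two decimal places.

The money multiplier is m = (1 + c) / (rr + e + c) = (1 + 0.124) / (0.205 + 0.02 + 0.124) ≈ 3.2206.
The sale removes 1.69 billion of base, so ΔM = m × ΔMB = 3.2206 × (−1.69) ≈ -5.4428 billion.

-5.44 billion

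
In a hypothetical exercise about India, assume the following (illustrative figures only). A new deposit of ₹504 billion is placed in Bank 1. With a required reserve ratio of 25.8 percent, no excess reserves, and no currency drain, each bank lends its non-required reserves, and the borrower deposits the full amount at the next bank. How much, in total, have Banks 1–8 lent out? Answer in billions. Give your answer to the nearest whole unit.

Bank i lends (1 − rr)^i of the original deposit: Bank 1 lends 504·0.7420 = 373.9680, Bank 2 lends 504·0.7420² ≈ 277.4843, and so on.
Summing a geometric series: total = 504·[0.7420·(1 − 0.7420^8) / (1 − 0.7420)] ≈ 1316.3062 billion.

₹1316 billion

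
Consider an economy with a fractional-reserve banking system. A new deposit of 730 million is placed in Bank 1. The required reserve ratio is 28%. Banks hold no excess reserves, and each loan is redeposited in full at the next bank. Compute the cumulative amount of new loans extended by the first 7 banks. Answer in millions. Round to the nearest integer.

1689 million

Bank i lends (1 − rr)^i of the original deposit: Bank 1 lends 730·0.7200 = 525.6000, Bank 2 lends 730·0.7200² = 378.4320, and so on.
Summing a geometric series: total = 730·[0.7200·(1 − 0.7200^7) / (1 − 0.7200)] ≈ 1688.8539 million.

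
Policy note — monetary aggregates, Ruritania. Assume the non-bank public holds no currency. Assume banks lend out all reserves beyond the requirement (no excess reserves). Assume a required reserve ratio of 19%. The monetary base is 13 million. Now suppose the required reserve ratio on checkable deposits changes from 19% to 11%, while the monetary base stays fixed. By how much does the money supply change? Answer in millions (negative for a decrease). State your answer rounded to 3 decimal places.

Initially m₁ = 1 / (0.19) ≈ 5.263158, so M₁ = 5.263158 × 13 ≈ 68.4211 million.
After the change m₂ = 1 / (0.11) ≈ 9.090909, so M₂ = 9.090909 × 13 ≈ 118.1818 million.
ΔM = M₂ − M₁ = 118.1818 − 68.4211 = 49.7607 million.

49.761 million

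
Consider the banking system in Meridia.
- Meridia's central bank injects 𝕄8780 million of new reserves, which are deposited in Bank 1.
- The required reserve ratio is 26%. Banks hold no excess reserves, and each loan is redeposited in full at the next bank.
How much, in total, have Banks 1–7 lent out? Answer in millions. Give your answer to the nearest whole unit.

𝕄21953 million

Bank i lends (1 − rr)^i of the original deposit: Bank 1 lends 8780·0.7400 = 6497.2000, Bank 2 lends 8780·0.7400² = 4807.9280, and so on.
Summing a geometric series: total = 8780·[0.7400·(1 − 0.7400^7) / (1 − 0.7400)] ≈ 21952.7193 million.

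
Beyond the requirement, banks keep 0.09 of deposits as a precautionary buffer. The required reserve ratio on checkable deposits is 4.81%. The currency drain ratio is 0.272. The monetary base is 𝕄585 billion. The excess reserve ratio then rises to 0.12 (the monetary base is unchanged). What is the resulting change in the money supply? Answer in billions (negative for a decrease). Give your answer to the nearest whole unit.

Initially m₁ = (1 + 0.272) / (0.0481 + 0.09 + 0.272) ≈ 3.1017, so M₁ = 3.1017 × 585 = 1814.4945 billion.
After the change m₂ = (1 + 0.272) / (0.0481 + 0.12 + 0.272) ≈ 2.8903, so M₂ = 2.8903 × 585 = 1690.8255 billion.
ΔM = M₂ − M₁ = 1690.8255 − 1814.4945 = -123.669 billion.

-124 billion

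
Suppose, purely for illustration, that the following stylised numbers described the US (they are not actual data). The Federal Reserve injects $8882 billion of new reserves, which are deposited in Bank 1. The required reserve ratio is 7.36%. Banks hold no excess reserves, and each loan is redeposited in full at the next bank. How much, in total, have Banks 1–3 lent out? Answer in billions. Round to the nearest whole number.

Bank i lends (1 − rr)^i of the original deposit: Bank 1 lends 8882·0.9264 = 8228.2848, Bank 2 lends 8882·0.9264² ≈ 7622.6830, and so on.
Summing a geometric series: total = 8882·[0.9264·(1 − 0.9264^3) / (1 − 0.9264)] ≈ 22912.6214 billion.

$22913 billion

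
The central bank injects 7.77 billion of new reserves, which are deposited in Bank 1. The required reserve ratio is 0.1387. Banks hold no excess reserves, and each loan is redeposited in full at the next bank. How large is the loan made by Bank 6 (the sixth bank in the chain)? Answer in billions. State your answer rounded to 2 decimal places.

3.17 billion

Each bank lends a fraction (1 − rr) = 0.8613 of the deposit it receives, so Bank 6 receives 7.77·0.8613^5 and lends 7.77·0.8613^6 ≈ 3.1721 billion.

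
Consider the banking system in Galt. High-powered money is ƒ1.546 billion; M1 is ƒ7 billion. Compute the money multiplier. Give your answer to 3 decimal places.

The money multiplier is m = M / MB = 7 / 1.546 ≈ 4.52781.

4.528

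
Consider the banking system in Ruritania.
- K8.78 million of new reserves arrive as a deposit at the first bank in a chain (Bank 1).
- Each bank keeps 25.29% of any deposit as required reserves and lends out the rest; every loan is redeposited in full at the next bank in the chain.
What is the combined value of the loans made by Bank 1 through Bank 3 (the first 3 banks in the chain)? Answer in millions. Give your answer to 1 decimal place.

K15.1 million

Bank i lends (1 − rr)^i of the original deposit: Bank 1 lends 8.78·0.7471 ≈ 6.5595, Bank 2 lends 8.78·0.7471² ≈ 4.9006, and so on.
Summing a geometric series: total = 8.78·[0.7471·(1 − 0.7471^3) / (1 − 0.7471)] ≈ 15.1214 million.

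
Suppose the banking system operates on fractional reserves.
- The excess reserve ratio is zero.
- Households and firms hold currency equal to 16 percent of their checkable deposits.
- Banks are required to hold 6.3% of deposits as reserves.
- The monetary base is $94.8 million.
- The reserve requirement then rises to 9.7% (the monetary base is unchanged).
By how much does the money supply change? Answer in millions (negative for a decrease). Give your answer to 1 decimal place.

Initially m₁ = (1 + 0.16) / (0.063 + 0.16) ≈ 5.2018, so M₁ = 5.2018 × 94.8 ≈ 493.1306 million.
After the change m₂ = (1 + 0.16) / (0.097 + 0.16) ≈ 4.5136, so M₂ = 4.5136 × 94.8 ≈ 427.8893 million.
ΔM = M₂ − M₁ = 427.8893 − 493.1306 = -65.2413 million.

-65.2 million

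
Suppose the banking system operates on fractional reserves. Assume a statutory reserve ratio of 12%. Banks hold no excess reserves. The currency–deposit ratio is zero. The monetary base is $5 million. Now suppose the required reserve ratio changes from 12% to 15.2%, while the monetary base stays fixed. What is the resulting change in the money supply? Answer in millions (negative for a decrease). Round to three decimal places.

Initially m₁ = 1 / (0.12) ≈ 8.33333, so M₁ = 8.33333 × 5 ≈ 41.6667 million.
After the change m₂ = 1 / (0.152) ≈ 6.57895, so M₂ = 6.57895 × 5 ≈ 32.8948 million.
ΔM = M₂ − M₁ = 32.8948 − 41.6667 = -8.7719 million.

-8.772 million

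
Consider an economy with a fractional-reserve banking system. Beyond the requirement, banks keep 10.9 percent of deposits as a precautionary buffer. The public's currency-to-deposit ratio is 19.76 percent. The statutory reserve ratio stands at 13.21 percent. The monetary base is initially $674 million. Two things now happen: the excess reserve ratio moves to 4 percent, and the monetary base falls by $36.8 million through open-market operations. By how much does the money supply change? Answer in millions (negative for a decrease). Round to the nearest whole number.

Before: m₁ = (1 + 0.1976) / (0.1321 + 0.109 + 0.1976) ≈ 2.7299, MB₁ = 674, so M₁ = 2.7299 × 674 = 1839.9526 million.
After: m₂ = (1 + 0.1976) / (0.1321 + 0.04 + 0.1976) ≈ 3.2394, MB₂ = 674 − 36.8 = 637.2, so M₂ = 3.2394 × 637.2 ≈ 2064.1457 million.
ΔM = M₂ − M₁ = 2064.1457 − 1839.9526 = 224.1931 million.

$224 million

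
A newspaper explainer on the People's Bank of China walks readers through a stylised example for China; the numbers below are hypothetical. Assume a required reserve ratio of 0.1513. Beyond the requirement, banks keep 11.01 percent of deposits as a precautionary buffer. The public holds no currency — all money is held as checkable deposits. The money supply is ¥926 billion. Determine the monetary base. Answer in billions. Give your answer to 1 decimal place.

¥242.1 billion

The money multiplier is m = 1 / (rr + e) = 1 / (0.1513 + 0.1101) ≈ 3.82555.
MB = M / m = 926 / 3.82555 ≈ 242.0567 billion.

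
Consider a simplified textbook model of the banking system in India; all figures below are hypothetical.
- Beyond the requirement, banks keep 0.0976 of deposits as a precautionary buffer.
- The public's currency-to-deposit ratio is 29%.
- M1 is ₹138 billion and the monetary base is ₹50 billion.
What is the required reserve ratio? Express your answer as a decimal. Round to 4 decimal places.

Using m = M/MB = 138/50 = 2.760000. Since m = (1 + c)/(c + rr + e), the denominator satisfies c + rr + e = (1 + c)/m = (1 + 0.29) / 2.760000 ≈ 0.467391.
With c = 0.29 and e = 0.0976, the required reserve ratio is 0.467391 − 0.29 − 0.0976 = 0.079791.

0.0798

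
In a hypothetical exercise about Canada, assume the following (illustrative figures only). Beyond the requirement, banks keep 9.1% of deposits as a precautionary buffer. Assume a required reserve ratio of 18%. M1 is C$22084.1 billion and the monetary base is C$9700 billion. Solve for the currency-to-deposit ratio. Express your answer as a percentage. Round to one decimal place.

Using m = M/MB = 22084.1/9700 ≈ 2.276711. From m = (1 + c)/(c + rr + e), rearranging gives 1 + c = m·(c + rr + e), so c·(1 − m) = m·(rr + e) − 1.
Hence c = [m·(rr + e) − 1]/(1 − m) = [2.276711 × (0.18 + 0.091) − 1] / (1 − 2.276711) ≈ 0.299998.

30.0%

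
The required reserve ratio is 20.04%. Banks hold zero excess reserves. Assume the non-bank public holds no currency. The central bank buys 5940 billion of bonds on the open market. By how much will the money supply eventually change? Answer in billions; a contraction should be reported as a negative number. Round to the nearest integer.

29641 billion

The simple money multiplier is m = 1/rr = 1/0.2004 ≈ 4.99002.
An open-market purchase increases the monetary base by 5940 billion, so ΔM = m × ΔMB = 4.99002 × 5940 = 29640.7188 billion.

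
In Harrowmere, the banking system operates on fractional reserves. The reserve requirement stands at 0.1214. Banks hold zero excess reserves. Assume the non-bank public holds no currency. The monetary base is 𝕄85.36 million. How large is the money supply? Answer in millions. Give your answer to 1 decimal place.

𝕄703.1 million

With no currency drain or excess reserves, the money multiplier is m = 1/rr = 1/0.1214 ≈ 8.2372.
Money supply M = m × MB = 8.2372 × 85.36 ≈ 703.1274 million.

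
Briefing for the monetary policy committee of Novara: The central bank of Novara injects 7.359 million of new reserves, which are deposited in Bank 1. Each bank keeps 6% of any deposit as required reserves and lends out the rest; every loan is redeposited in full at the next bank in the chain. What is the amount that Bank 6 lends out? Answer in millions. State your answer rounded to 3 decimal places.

5.077 million

Each bank lends a fraction (1 − rr) = 0.9400 of the deposit it receives, so Bank 6 receives 7.359·0.9400^5 and lends 7.359·0.9400^6 ≈ 5.0768 million.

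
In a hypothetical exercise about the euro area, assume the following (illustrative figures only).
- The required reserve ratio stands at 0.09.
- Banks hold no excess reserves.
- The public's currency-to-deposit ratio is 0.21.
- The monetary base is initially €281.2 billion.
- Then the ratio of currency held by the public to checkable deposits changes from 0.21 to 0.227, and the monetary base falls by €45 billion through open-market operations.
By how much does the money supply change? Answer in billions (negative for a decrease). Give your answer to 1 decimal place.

Before: m₁ = (1 + 0.21) / (0.09 + 0.21) ≈ 4.03333, MB₁ = 281.2, so M₁ = 4.03333 × 281.2 ≈ 1134.1724 billion.
After: m₂ = (1 + 0.227) / (0.09 + 0.227) ≈ 3.87066, MB₂ = 281.2 − 45 = 236.2, so M₂ = 3.87066 × 236.2 ≈ 914.2499 billion.
ΔM = M₂ − M₁ = 914.2499 − 1134.1724 = -219.9225 billion.

-219.9 billion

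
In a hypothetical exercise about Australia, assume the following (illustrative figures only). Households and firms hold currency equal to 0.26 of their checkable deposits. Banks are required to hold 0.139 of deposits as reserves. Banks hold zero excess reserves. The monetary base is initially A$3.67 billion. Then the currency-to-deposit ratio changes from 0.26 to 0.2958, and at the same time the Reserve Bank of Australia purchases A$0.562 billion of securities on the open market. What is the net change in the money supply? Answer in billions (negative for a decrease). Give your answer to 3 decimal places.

A$1.023 billion

Before: m₁ = (1 + 0.26) / (0.139 + 0.26) ≈ 3.15789, MB₁ = 3.67, so M₁ = 3.15789 × 3.67 ≈ 11.5895 billion.
After: m₂ = (1 + 0.2958) / (0.139 + 0.2958) ≈ 2.98022, MB₂ = 3.67 + 0.562 = 4.232, so M₂ = 2.98022 × 4.232 ≈ 12.6123 billion.
ΔM = M₂ − M₁ = 12.6123 − 11.5895 = 1.0228 billion.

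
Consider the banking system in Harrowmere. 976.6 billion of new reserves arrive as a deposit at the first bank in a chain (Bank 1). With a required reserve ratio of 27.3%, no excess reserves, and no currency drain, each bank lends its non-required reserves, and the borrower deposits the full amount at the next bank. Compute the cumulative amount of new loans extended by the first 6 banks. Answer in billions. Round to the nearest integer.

2217 billion

Bank i lends (1 − rr)^i of the original deposit: Bank 1 lends 976.6·0.7270 = 709.9882, Bank 2 lends 976.6·0.7270² ≈ 516.1614, and so on.
Summing a geometric series: total = 976.6·[0.7270·(1 − 0.7270^6) / (1 − 0.7270)] ≈ 2216.7215 billion.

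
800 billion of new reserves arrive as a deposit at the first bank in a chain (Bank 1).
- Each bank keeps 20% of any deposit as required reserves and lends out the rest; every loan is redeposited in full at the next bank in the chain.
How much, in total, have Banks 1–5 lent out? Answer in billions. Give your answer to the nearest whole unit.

Bank i lends (1 − rr)^i of the original deposit: Bank 1 lends 800·0.8000 = 640.0000, Bank 2 lends 800·0.8000² = 512.0000, and so on.
Summing a geometric series: total = 800·[0.8000·(1 − 0.8000^5) / (1 − 0.8000)] = 2151.4240 billion.

2151 billion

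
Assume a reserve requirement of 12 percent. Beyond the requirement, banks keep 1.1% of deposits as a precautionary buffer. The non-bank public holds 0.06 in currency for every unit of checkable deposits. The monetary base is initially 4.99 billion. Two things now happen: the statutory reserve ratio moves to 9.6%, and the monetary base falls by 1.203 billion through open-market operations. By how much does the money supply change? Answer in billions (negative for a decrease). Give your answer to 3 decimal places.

-3.656 billion

Before: m₁ = (1 + 0.06) / (0.12 + 0.011 + 0.06) ≈ 5.54974, MB₁ = 4.99, so M₁ = 5.54974 × 4.99 ≈ 27.6932 billion.
After: m₂ = (1 + 0.06) / (0.096 + 0.011 + 0.06) ≈ 6.34731, MB₂ = 4.99 − 1.203 = 3.787, so M₂ = 6.34731 × 3.787 ≈ 24.0373 billion.
ΔM = M₂ − M₁ = 24.0373 − 27.6932 = -3.6559 billion.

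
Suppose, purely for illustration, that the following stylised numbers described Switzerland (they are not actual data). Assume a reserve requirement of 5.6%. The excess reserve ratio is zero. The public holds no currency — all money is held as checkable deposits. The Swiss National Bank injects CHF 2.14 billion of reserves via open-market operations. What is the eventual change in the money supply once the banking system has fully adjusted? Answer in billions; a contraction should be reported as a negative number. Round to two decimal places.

The simple money multiplier is m = 1/rr = 1/0.056 ≈ 17.8571.
An open-market purchase increases the monetary base by 2.14 billion, so ΔM = m × ΔMB = 17.8571 × 2.14 ≈ 38.2142 billion.

CHF 38.21 billion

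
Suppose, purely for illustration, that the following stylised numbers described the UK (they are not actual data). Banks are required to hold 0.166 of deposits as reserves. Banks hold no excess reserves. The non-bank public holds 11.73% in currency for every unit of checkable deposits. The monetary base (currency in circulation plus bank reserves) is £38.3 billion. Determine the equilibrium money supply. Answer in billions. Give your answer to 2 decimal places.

£151.05 billion

The money multiplier is m = (1 + c) / (rr + c) = (1 + 0.1173) / (0.166 + 0.1173) ≈ 3.94388.
So M = m × MB = 3.94388 × 38.3 ≈ 151.0506 billion.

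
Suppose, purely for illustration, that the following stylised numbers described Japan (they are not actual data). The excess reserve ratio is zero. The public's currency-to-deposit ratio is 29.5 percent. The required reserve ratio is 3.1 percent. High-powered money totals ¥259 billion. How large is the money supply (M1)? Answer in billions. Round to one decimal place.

The money multiplier is m = (1 + c) / (rr + c) = (1 + 0.295) / (0.031 + 0.295) ≈ 3.97239.
So M = m × MB = 3.97239 × 259 ≈ 1028.849 billion.

¥1028.8 billion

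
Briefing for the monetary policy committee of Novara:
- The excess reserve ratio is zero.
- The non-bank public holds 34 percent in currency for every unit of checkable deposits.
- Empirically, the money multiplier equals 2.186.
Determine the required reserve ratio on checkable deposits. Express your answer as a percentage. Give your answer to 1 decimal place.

Using m = 2.186. Since m = (1 + c)/(c + rr + e), the denominator satisfies c + rr + e = (1 + c)/m = (1 + 0.34) / 2.186 ≈ 0.612992.
With c = 0.34 and e = 0, the required reserve ratio on checkable deposits is 0.612992 − 0.34 − 0 = 0.272992.

27.3%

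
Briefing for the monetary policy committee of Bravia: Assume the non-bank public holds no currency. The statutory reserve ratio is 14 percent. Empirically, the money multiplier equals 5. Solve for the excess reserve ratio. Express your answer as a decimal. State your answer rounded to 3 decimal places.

Using m = 5. Since m = (1 + c)/(c + rr + e), the denominator satisfies c + rr + e = (1 + c)/m = (1 + 0) / 5 = 0.200000.
With c = 0 and rr = 0.14, the excess reserve ratio is 0.200000 − 0 − 0.14 = 0.06.

0.060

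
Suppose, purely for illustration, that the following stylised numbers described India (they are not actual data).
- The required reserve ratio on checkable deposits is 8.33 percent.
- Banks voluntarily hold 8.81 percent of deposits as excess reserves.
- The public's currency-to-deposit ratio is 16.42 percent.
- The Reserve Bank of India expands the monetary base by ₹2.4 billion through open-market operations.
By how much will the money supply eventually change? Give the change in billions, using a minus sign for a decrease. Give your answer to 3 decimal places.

₹8.326 billion

The money multiplier is m = (1 + c) / (rr + e + c) = (1 + 0.1642) / (0.0833 + 0.0881 + 0.1642) ≈ 3.46901.
The purchase adds 2.4 billion of base, so ΔM = m × ΔMB = 3.46901 × (+2.4) ≈ 8.3256 billion.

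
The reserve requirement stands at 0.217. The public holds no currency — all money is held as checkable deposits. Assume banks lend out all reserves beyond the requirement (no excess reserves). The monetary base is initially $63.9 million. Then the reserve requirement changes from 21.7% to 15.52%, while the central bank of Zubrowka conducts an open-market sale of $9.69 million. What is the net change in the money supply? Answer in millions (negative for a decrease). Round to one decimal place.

$54.8 million

Before: m₁ = 1 / (0.217) ≈ 4.6083, MB₁ = 63.9, so M₁ = 4.6083 × 63.9 ≈ 294.4704 million.
After: m₂ = 1 / (0.1552) ≈ 6.4433, MB₂ = 63.9 − 9.69 = 54.21, so M₂ = 6.4433 × 54.21 ≈ 349.2913 million.
ΔM = M₂ − M₁ = 349.2913 − 294.4704 = 54.8209 million.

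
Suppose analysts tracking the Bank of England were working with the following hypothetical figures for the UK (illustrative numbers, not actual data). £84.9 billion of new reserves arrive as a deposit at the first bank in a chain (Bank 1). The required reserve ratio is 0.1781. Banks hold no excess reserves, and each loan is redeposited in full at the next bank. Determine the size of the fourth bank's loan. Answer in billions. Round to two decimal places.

Each bank lends a fraction (1 − rr) = 0.8219 of the deposit it receives, so Bank 4 receives 84.9·0.8219^3 and lends 84.9·0.8219^4 ≈ 38.7421 billion.

£38.74 billion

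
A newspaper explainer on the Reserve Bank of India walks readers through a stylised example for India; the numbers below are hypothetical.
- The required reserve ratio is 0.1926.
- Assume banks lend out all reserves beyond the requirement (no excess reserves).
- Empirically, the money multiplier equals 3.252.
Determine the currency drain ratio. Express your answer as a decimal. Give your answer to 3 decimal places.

0.166

Using m = 3.252. From m = (1 + c)/(c + rr + e), rearranging gives 1 + c = m·(c + rr + e), so c·(1 − m) = m·(rr + e) − 1.
Hence c = [m·(rr + e) − 1]/(1 − m) = [3.252 × (0.1926 + 0) − 1] / (1 − 3.252) ≈ 0.165926.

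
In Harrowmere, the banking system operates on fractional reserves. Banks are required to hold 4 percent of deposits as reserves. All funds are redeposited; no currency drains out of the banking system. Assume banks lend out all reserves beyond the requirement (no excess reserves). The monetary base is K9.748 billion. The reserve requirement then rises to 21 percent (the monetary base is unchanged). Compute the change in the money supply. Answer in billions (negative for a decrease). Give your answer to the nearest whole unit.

Initially m₁ = 1 / (0.04) = 25, so M₁ = 25 × 9.748 = 243.7 billion.
After the change m₂ = 1 / (0.21) ≈ 4.7619, so M₂ = 4.7619 × 9.748 ≈ 46.419 billion.
ΔM = M₂ − M₁ = 46.419 − 243.7 = -197.281 billion.

-197 billion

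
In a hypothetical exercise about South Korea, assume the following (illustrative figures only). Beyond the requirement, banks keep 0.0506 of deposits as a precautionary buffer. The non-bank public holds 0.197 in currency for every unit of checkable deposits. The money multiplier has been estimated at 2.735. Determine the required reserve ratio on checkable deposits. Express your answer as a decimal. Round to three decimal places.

Using m = 2.735. Since m = (1 + c)/(c + rr + e), the denominator satisfies c + rr + e = (1 + c)/m = (1 + 0.197) / 2.735 ≈ 0.437660.
With c = 0.197 and e = 0.0506, the required reserve ratio on checkable deposits is 0.437660 − 0.197 − 0.0506 = 0.19006.

0.190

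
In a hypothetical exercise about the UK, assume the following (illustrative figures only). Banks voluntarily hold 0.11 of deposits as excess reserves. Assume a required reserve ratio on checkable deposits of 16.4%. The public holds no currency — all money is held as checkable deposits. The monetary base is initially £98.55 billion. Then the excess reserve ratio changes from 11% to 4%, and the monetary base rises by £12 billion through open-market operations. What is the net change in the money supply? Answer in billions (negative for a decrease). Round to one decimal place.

£182.2 billion

Before: m₁ = 1 / (0.164 + 0.11) ≈ 3.64964, MB₁ = 98.55, so M₁ = 3.64964 × 98.55 ≈ 359.672 billion.
After: m₂ = 1 / (0.164 + 0.04) ≈ 4.90196, MB₂ = 98.55 + 12 = 110.55, so M₂ = 4.90196 × 110.55 ≈ 541.9117 billion.
ΔM = M₂ − M₁ = 541.9117 − 359.672 = 182.2397 billion.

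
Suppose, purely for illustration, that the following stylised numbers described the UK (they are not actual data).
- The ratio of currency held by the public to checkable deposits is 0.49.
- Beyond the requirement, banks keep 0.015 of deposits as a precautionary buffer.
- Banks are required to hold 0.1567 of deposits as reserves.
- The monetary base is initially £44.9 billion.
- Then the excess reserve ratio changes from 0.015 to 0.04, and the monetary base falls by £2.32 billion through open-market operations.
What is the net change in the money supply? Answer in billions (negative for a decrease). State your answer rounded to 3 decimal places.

-8.715 billion

Before: m₁ = (1 + 0.49) / (0.1567 + 0.015 + 0.49) ≈ 2.251776, MB₁ = 44.9, so M₁ = 2.251776 × 44.9 ≈ 101.1047 billion.
After: m₂ = (1 + 0.49) / (0.1567 + 0.04 + 0.49) ≈ 2.169798, MB₂ = 44.9 − 2.32 = 42.58, so M₂ = 2.169798 × 42.58 ≈ 92.39 billion.
ΔM = M₂ − M₁ = 92.39 − 101.1047 = -8.7147 billion.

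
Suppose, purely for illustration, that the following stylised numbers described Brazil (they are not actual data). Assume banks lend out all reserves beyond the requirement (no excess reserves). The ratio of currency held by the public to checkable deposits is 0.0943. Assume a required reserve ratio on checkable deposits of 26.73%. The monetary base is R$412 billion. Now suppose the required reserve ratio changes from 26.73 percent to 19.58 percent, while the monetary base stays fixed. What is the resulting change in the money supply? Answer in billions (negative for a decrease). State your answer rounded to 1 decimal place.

Initially m₁ = (1 + 0.0943) / (0.2673 + 0.0943) ≈ 3.02627, so M₁ = 3.02627 × 412 ≈ 1246.8232 billion.
After the change m₂ = (1 + 0.0943) / (0.1958 + 0.0943) ≈ 3.77215, so M₂ = 3.77215 × 412 = 1554.1258 billion.
ΔM = M₂ − M₁ = 1554.1258 − 1246.8232 = 307.3026 billion.

R$307.3 billion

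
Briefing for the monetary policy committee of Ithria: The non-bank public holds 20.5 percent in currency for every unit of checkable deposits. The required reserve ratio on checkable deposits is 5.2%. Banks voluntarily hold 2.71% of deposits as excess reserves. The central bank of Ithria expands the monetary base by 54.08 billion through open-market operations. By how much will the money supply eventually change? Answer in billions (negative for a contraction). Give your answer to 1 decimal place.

229.4 billion

The money multiplier is m = (1 + c) / (rr + e + c) = (1 + 0.205) / (0.052 + 0.0271 + 0.205) ≈ 4.2415.
The purchase adds 54.08 billion of base, so ΔM = m × ΔMB = 4.2415 × (+54.08) ≈ 229.3803 billion.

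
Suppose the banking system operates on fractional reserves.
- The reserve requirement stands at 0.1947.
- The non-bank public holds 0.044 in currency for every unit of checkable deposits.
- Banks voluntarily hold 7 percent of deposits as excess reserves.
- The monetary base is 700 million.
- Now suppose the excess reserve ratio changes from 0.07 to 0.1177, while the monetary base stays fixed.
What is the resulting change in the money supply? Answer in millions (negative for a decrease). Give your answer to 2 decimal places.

Initially m₁ = (1 + 0.044) / (0.1947 + 0.07 + 0.044) ≈ 3.381924, so M₁ = 3.381924 × 700 = 2367.3468 million.
After the change m₂ = (1 + 0.044) / (0.1947 + 0.1177 + 0.044) ≈ 2.929293, so M₂ = 2.929293 × 700 = 2050.5051 million.
ΔM = M₂ − M₁ = 2050.5051 − 2367.3468 = -316.8417 million.

-316.84 million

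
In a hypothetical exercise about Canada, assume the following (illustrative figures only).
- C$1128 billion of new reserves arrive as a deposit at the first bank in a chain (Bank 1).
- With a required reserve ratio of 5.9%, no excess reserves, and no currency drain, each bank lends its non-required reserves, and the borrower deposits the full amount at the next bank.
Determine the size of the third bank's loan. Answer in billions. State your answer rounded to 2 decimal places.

C$939.89 billion

Each bank lends a fraction (1 − rr) = 0.9410 of the deposit it receives, so Bank 3 receives 1128·0.9410^2 and lends 1128·0.9410^3 ≈ 939.8920 billion.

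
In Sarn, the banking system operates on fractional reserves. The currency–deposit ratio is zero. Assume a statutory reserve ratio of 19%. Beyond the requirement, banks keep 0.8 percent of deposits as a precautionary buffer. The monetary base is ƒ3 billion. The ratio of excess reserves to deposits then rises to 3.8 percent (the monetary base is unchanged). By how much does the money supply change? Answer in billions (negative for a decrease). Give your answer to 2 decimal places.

Initially m₁ = 1 / (0.19 + 0.008) ≈ 5.0505, so M₁ = 5.0505 × 3 = 15.1515 billion.
After the change m₂ = 1 / (0.19 + 0.038) ≈ 4.3860, so M₂ = 4.3860 × 3 = 13.158 billion.
ΔM = M₂ − M₁ = 13.158 − 15.1515 = -1.9935 billion.

-1.99 billion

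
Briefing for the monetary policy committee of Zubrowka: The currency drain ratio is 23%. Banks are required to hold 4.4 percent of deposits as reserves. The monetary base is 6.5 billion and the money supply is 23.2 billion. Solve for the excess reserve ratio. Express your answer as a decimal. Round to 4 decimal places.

0.0706

Using m = M/MB = 23.2/6.5 ≈ 3.569231. Since m = (1 + c)/(c + rr + e), the denominator satisfies c + rr + e = (1 + c)/m = (1 + 0.23) / 3.569231 ≈ 0.344612.
With c = 0.23 and rr = 0.044, the excess reserve ratio is 0.344612 − 0.23 − 0.044 = 0.070612.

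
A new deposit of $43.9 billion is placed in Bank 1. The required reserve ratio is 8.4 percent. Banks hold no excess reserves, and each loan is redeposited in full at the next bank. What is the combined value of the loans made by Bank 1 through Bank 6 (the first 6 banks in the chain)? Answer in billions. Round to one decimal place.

Bank i lends (1 − rr)^i of the original deposit: Bank 1 lends 43.9·0.9160 = 40.2124, Bank 2 lends 43.9·0.9160² ≈ 36.8346, and so on.
Summing a geometric series: total = 43.9·[0.9160·(1 − 0.9160^6) / (1 − 0.9160)] ≈ 195.9359 billion.

$195.9 billion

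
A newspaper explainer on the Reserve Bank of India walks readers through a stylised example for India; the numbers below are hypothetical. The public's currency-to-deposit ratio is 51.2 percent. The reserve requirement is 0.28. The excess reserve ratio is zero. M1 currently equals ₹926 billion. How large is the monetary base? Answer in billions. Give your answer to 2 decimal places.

The money multiplier is m = (1 + c) / (rr + c) = (1 + 0.512) / (0.28 + 0.512) ≈ 1.909091.
MB = M / m = 926 / 1.909091 ≈ 485.0476 billion.

₹485.05 billion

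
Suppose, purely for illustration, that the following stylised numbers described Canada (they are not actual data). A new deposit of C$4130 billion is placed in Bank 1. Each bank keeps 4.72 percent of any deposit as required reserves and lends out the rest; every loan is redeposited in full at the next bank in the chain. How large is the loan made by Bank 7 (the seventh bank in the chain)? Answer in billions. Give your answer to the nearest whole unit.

C$2944 billion

Each bank lends a fraction (1 − rr) = 0.9528 of the deposit it receives, so Bank 7 receives 4130·0.9528^6 and lends 4130·0.9528^7 ≈ 2944.1660 billion.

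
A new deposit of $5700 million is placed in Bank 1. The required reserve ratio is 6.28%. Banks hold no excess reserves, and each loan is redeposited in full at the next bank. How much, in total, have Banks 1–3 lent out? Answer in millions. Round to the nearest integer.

$15041 million

Bank i lends (1 − rr)^i of the original deposit: Bank 1 lends 5700·0.9372 = 5342.0400, Bank 2 lends 5700·0.9372² ≈ 5006.5599, and so on.
Summing a geometric series: total = 5700·[0.9372·(1 − 0.9372^3) / (1 − 0.9372)] ≈ 15040.7478 million.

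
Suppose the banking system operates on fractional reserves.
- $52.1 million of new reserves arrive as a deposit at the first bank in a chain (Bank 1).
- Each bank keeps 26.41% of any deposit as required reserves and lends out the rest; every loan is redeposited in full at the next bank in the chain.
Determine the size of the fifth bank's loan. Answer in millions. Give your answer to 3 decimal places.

$11.244 million

Each bank lends a fraction (1 − rr) = 0.7359 of the deposit it receives, so Bank 5 receives 52.1·0.7359^4 and lends 52.1·0.7359^5 ≈ 11.2443 million.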